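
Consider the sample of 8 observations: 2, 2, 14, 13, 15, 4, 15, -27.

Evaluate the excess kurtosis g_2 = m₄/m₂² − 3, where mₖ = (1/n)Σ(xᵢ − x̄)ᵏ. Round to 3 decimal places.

x̄ = 4.7500
Σ(xᵢ − x̄)² = 1387.5000 ⇒ m₂ = 173.43750
Σ(xᵢ − x̄)⁴ = 1050334.4063 ⇒ m₄ = 131291.80078
m₂² = 30080.56641
g_2 = m₄/m₂² − 3 = 4.36467 − 3 ≈ 1.365

1.365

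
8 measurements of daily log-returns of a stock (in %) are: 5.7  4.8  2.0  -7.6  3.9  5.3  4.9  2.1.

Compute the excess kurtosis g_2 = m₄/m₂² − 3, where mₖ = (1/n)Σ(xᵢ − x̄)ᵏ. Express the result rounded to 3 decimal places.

2.026

x̄ = 2.6375
Σ(xᵢ − x̄)² = 133.3588 ⇒ m₂ = 16.66984
Σ(xᵢ − x̄)⁴ = 11173.4604 ⇒ m₄ = 1396.68255
m₂² = 277.88369
g_2 = m₄/m₂² − 3 = 5.02614 − 3 ≈ 2.026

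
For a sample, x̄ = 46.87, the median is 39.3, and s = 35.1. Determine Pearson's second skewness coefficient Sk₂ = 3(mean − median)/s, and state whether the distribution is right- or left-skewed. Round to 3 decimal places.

Sk₂ = 3(46.87 − 39.3) / 35.1 = 3 × 7.5700 / 35.1
    = 22.7100 / 35.1 ≈ 0.647
Sk₂ > 0 ⇒ mean > median ⇒ right-skewed (positive skew).

0.647, right-skewed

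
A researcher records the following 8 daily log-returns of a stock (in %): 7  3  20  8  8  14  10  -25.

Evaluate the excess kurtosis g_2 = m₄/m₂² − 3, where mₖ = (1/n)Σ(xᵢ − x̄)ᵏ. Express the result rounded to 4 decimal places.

1.7207

x̄ = 5.6250
Σ(xᵢ − x̄)² = 1253.8750 ⇒ m₂ = 156.73438
Σ(xᵢ − x̄)⁴ = 927739.9316 ⇒ m₄ = 115967.49146
m₂² = 24565.66431
g_2 = m₄/m₂² − 3 = 4.72071 − 3 ≈ 1.7207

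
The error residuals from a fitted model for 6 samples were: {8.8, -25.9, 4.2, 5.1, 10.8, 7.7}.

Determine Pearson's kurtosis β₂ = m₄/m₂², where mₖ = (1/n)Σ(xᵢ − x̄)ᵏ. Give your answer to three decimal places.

x̄ = 1.7833
Σ(xᵢ − x̄)² = 948.7483 ⇒ m₂ = 158.12472
Σ(xᵢ − x̄)⁴ = 597732.5783 ⇒ m₄ = 99622.09638
m₂² = 25003.42778
β₂ = m₄/m₂² = 99622.09638 / 25003.42778 ≈ 3.984

3.984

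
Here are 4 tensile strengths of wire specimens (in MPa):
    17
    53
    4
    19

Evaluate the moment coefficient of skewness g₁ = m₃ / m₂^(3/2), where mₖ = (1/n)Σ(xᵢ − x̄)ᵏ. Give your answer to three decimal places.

x̄ = (17 + 53 + 4 + 19) / 4 = 23.2500
deviations (xᵢ − x̄): -6.2500, 29.7500, -19.2500, -4.2500
Σ(xᵢ − x̄)² = 1312.7500 ⇒ m₂ = 1312.7500/4 = 328.18750
Σ(xᵢ − x̄)³ = 18876.3750 ⇒ m₃ = 18876.3750/4 = 4719.09375
m₂^(3/2) = 328.18750^(1.5) = 5945.42703
g₁ = m₃ / m₂^(3/2) = 4719.09375 / 5945.42703 ≈ 0.794

0.794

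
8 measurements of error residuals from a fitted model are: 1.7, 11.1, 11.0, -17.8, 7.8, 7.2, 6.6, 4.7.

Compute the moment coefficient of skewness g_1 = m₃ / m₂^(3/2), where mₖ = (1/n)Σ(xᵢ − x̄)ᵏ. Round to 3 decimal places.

-1.801

x̄ = (1.7 + 11.1 + 11.0 - 17.8 + 7.8 + 7.2 + 6.6 + 4.7) / 8 = 4.0375
deviations (xᵢ − x̄): -2.3375, 7.0625, 6.9625, -21.8375, 3.7625, 3.1625, 2.5625, 0.6625
Σ(xᵢ − x̄)² = 611.8588 ⇒ m₂ = 611.8588/8 = 76.48234
Σ(xᵢ − x̄)³ = -9634.7635 ⇒ m₃ = -9634.7635/8 = -1204.34544
m₂^(3/2) = 76.48234^(1.5) = 668.87010
g_1 = m₃ / m₂^(3/2) = -1204.34544 / 668.87010 ≈ -1.801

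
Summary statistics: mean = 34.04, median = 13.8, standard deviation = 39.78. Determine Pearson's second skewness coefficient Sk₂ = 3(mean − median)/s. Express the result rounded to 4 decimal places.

1.5264

Sk₂ = 3(34.04 − 13.8) / 39.78 = 3 × 20.2400 / 39.78
    = 60.7200 / 39.78 ≈ 1.5264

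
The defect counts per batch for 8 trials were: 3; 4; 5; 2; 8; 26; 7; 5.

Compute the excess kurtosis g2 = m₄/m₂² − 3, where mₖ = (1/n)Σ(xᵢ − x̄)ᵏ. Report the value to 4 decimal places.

2.4343

x̄ = 7.5000
Σ(xᵢ − x̄)² = 418.0000 ⇒ m₂ = 52.25000
Σ(xᵢ − x̄)⁴ = 118688.5000 ⇒ m₄ = 14836.06250
m₂² = 2730.06250
g2 = m₄/m₂² − 3 = 5.43433 − 3 ≈ 2.4343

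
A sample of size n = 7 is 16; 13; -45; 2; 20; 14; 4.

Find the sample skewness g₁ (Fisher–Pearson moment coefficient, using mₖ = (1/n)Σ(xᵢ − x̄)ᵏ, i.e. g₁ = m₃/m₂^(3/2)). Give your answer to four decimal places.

-1.7043

x̄ = (16 + 13 - 45 + 2 + 20 + 14 + 4) / 7 = 3.4286
deviations (xᵢ − x̄): 12.5714, 9.5714, -48.4286, -1.4286, 16.5714, 10.5714, 0.5714
Σ(xᵢ − x̄)² = 2983.7143 ⇒ m₂ = 2983.7143/7 = 426.24490
Σ(xᵢ − x̄)³ = -104987.7551 ⇒ m₃ = -104987.7551/7 = -14998.25073
m₂^(3/2) = 426.24490^(1.5) = 8800.12397
g₁ = m₃ / m₂^(3/2) = -14998.25073 / 8800.12397 ≈ -1.7043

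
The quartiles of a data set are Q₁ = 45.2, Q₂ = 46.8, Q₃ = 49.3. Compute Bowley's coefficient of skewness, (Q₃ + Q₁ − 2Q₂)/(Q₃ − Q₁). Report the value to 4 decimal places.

numerator: Q₃ + Q₁ − 2Q₂ = 49.3 + 45.2 − 2×46.8 = 0.9000
denominator: Q₃ − Q₁ = 49.3 − 45.2 = 4.1000
Bowley skewness = 0.9000 / 4.1000 ≈ 0.2195

0.2195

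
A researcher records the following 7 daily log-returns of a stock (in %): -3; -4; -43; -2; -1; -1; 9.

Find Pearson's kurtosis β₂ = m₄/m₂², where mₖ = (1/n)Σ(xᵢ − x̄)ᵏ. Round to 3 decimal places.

x̄ = -6.4286
Σ(xᵢ − x̄)² = 1671.7143 ⇒ m₂ = 238.81633
Σ(xᵢ − x̄)⁴ = 1847782.2915 ⇒ m₄ = 263968.89879
m₂² = 57033.23782
β₂ = m₄/m₂² = 263968.89879 / 57033.23782 ≈ 4.628

4.628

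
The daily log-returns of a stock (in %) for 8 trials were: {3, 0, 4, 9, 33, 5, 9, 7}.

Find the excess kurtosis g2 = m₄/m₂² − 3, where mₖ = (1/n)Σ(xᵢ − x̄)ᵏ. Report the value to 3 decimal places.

x̄ = 8.7500
Σ(xᵢ − x̄)² = 737.5000 ⇒ m₂ = 92.18750
Σ(xᵢ − x̄)⁴ = 353488.6563 ⇒ m₄ = 44186.08203
m₂² = 8498.53516
g2 = m₄/m₂² − 3 = 5.19926 − 3 ≈ 2.199

2.199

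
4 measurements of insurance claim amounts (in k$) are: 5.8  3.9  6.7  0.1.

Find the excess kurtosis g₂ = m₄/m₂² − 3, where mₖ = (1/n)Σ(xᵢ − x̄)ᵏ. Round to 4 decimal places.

x̄ = 4.1250
Σ(xᵢ − x̄)² = 25.6875 ⇒ m₂ = 6.42188
Σ(xᵢ − x̄)⁴ = 314.2995 ⇒ m₄ = 78.57488
m₂² = 41.24048
g₂ = m₄/m₂² − 3 = 1.90529 − 3 ≈ -1.0947

-1.0947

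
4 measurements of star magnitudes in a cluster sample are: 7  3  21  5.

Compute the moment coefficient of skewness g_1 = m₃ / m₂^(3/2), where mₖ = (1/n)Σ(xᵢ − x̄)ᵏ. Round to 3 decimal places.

1.018

x̄ = (7 + 3 + 21 + 5) / 4 = 9.0000
deviations (xᵢ − x̄): -2.0000, -6.0000, 12.0000, -4.0000
Σ(xᵢ − x̄)² = 200.0000 ⇒ m₂ = 200.0000/4 = 50.00000
Σ(xᵢ − x̄)³ = 1440.0000 ⇒ m₃ = 1440.0000/4 = 360.00000
m₂^(3/2) = 50.00000^(1.5) = 353.55339
g_1 = m₃ / m₂^(3/2) = 360.00000 / 353.55339 ≈ 1.018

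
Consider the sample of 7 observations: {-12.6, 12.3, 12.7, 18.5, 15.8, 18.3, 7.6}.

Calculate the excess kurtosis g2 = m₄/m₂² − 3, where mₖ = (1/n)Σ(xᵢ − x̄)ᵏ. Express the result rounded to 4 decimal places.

x̄ = 10.3714
Σ(xᵢ − x̄)² = 702.9143 ⇒ m₂ = 100.41633
Σ(xᵢ − x̄)⁴ = 287741.1411 ⇒ m₄ = 41105.87730
m₂² = 10083.43863
g2 = m₄/m₂² − 3 = 4.07657 − 3 ≈ 1.0766

1.0766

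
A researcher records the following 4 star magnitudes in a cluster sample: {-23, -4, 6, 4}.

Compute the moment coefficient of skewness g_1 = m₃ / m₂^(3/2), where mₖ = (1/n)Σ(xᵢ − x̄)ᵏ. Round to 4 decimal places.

-0.8241

x̄ = (-23 - 4 + 6 + 4) / 4 = -4.2500
deviations (xᵢ − x̄): -18.7500, 0.2500, 10.2500, 8.2500
Σ(xᵢ − x̄)² = 524.7500 ⇒ m₂ = 524.7500/4 = 131.18750
Σ(xᵢ − x̄)³ = -4953.3750 ⇒ m₃ = -4953.3750/4 = -1238.34375
m₂^(3/2) = 131.18750^(1.5) = 1502.58374
g_1 = m₃ / m₂^(3/2) = -1238.34375 / 1502.58374 ≈ -0.8241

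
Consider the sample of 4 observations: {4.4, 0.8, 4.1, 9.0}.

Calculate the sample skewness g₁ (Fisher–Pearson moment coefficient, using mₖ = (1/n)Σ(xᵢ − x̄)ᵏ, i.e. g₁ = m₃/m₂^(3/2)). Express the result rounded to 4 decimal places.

0.3290

x̄ = (4.4 + 0.8 + 4.1 + 9.0) / 4 = 4.5750
deviations (xᵢ − x̄): -0.1750, -3.7750, -0.4750, 4.4250
Σ(xᵢ − x̄)² = 34.0875 ⇒ m₂ = 34.0875/4 = 8.52188
Σ(xᵢ − x̄)³ = 32.7356 ⇒ m₃ = 32.7356/4 = 8.18391
m₂^(3/2) = 8.52188^(1.5) = 24.87727
g₁ = m₃ / m₂^(3/2) = 8.18391 / 24.87727 ≈ 0.3290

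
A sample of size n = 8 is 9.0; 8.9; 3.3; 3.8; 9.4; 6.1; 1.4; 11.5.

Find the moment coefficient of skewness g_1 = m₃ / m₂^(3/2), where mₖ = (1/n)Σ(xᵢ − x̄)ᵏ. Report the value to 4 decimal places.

x̄ = (9.0 + 8.9 + 3.3 + 3.8 + 9.4 + 6.1 + 1.4 + 11.5) / 8 = 6.6750
deviations (xᵢ − x̄): 2.3250, 2.2250, -3.3750, -2.8750, 2.7250, -0.5750, -5.2750, 4.8250
Σ(xᵢ − x̄)² = 88.8750 ⇒ m₂ = 88.8750/8 = 11.10938
Σ(xᵢ − x̄)³ = -53.0303 ⇒ m₃ = -53.0303/8 = -6.62878
m₂^(3/2) = 11.10938^(1.5) = 37.02836
g_1 = m₃ / m₂^(3/2) = -6.62878 / 37.02836 ≈ -0.1790

-0.1790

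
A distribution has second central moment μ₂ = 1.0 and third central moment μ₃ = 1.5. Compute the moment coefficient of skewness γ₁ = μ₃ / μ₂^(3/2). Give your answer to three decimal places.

1.500

σ = √μ₂ = √1.0 = 1.00000
σ³ = μ₂^(3/2) = 1.00000
γ₁ = μ₃/σ³ = 1.5 / 1.00000 ≈ 1.500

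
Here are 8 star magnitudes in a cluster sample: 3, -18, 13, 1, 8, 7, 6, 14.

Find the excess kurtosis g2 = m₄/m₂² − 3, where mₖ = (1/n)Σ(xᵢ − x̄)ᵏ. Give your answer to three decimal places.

x̄ = 4.2500
Σ(xᵢ − x̄)² = 703.5000 ⇒ m₂ = 87.93750
Σ(xᵢ − x̄)⁴ = 260363.9063 ⇒ m₄ = 32545.48828
m₂² = 7733.00391
g2 = m₄/m₂² − 3 = 4.20865 − 3 ≈ 1.209

1.209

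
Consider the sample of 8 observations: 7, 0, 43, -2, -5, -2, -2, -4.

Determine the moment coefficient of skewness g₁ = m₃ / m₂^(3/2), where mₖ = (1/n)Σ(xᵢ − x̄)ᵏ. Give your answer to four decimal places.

2.0544

x̄ = (7 + 0 + 43 - 2 - 5 - 2 - 2 - 4) / 8 = 4.3750
deviations (xᵢ − x̄): 2.6250, -4.3750, 38.6250, -6.3750, -9.3750, -6.3750, -6.3750, -8.3750
Σ(xᵢ − x̄)² = 1797.8750 ⇒ m₂ = 1797.8750/8 = 224.73438
Σ(xᵢ − x̄)³ = 55369.9688 ⇒ m₃ = 55369.9688/8 = 6921.24609
m₂^(3/2) = 224.73438^(1.5) = 3369.02520
g₁ = m₃ / m₂^(3/2) = 6921.24609 / 3369.02520 ≈ 2.0544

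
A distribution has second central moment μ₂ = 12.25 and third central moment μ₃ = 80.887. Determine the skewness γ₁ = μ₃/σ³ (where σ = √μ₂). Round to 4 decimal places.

σ = √μ₂ = √12.25 = 3.50000
σ³ = μ₂^(3/2) = 42.87500
γ₁ = μ₃/σ³ = 80.887 / 42.87500 ≈ 1.8866

1.8866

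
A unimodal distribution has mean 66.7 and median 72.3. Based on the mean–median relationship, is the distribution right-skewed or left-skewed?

left-skewed

mean − median = 66.7 − 72.3 = -5.6
mean < median ⇒ the longer tail is on the left ⇒ left-skewed (negatively skewed).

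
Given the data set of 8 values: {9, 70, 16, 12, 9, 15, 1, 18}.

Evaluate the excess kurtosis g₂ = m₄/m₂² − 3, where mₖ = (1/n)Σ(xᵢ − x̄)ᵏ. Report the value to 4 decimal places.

2.4849

x̄ = 18.7500
Σ(xᵢ − x̄)² = 3199.5000 ⇒ m₂ = 399.93750
Σ(xᵢ − x̄)⁴ = 7018499.9063 ⇒ m₄ = 877312.48828
m₂² = 159950.00391
g₂ = m₄/m₂² − 3 = 5.48492 − 3 ≈ 2.4849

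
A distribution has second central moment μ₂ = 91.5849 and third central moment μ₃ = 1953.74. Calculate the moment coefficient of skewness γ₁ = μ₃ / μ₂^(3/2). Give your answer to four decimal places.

2.2291

σ = √μ₂ = √91.5849 = 9.57000
σ³ = μ₂^(3/2) = 876.46749
γ₁ = μ₃/σ³ = 1953.74 / 876.46749 ≈ 2.2291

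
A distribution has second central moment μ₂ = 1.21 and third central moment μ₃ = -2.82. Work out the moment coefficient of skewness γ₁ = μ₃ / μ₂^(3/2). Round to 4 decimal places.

-2.1187

σ = √μ₂ = √1.21 = 1.10000
σ³ = μ₂^(3/2) = 1.33100
γ₁ = μ₃/σ³ = -2.82 / 1.33100 ≈ -2.1187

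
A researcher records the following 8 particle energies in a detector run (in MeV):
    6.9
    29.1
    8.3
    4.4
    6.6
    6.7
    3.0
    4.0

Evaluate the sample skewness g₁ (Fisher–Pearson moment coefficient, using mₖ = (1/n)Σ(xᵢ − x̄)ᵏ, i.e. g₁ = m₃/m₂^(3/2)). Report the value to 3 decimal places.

2.071

x̄ = (6.9 + 29.1 + 8.3 + 4.4 + 6.6 + 6.7 + 3.0 + 4.0) / 8 = 8.6250
deviations (xᵢ − x̄): -1.7250, 20.4750, -0.3250, -4.2250, -2.0250, -1.9250, -5.6250, -4.6250
Σ(xᵢ − x̄)² = 500.9950 ⇒ m₂ = 500.9950/8 = 62.62438
Σ(xᵢ − x̄)³ = 8210.7113 ⇒ m₃ = 8210.7113/8 = 1026.33891
m₂^(3/2) = 62.62438^(1.5) = 495.58152
g₁ = m₃ / m₂^(3/2) = 1026.33891 / 495.58152 ≈ 2.071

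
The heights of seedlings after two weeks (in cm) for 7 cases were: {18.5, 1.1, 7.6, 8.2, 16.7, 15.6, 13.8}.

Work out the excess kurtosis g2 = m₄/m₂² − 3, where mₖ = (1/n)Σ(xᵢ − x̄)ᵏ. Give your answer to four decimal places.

-0.9375

x̄ = 11.6429
Σ(xᵢ − x̄)² = 232.2571 ⇒ m₂ = 33.17959
Σ(xᵢ − x̄)⁴ = 15894.2200 ⇒ m₄ = 2270.60286
m₂² = 1100.88531
g2 = m₄/m₂² − 3 = 2.06252 − 3 ≈ -0.9375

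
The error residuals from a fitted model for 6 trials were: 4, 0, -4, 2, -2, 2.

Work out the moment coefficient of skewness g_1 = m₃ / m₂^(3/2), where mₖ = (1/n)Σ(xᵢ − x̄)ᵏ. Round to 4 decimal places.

-0.3053

x̄ = (4 + 0 - 4 + 2 - 2 + 2) / 6 = 0.3333
deviations (xᵢ − x̄): 3.6667, -0.3333, -4.3333, 1.6667, -2.3333, 1.6667
Σ(xᵢ − x̄)² = 43.3333 ⇒ m₂ = 43.3333/6 = 7.22222
Σ(xᵢ − x̄)³ = -35.5556 ⇒ m₃ = -35.5556/6 = -5.92593
m₂^(3/2) = 7.22222^(1.5) = 19.40914
g_1 = m₃ / m₂^(3/2) = -5.92593 / 19.40914 ≈ -0.3053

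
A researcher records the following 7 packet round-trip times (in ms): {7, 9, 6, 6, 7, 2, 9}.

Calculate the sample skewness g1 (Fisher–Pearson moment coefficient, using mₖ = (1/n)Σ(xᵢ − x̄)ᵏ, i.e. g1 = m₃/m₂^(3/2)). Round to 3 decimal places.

-0.907

x̄ = (7 + 9 + 6 + 6 + 7 + 2 + 9) / 7 = 6.5714
deviations (xᵢ − x̄): 0.4286, 2.4286, -0.5714, -0.5714, 0.4286, -4.5714, 2.4286
Σ(xᵢ − x̄)² = 33.7143 ⇒ m₂ = 33.7143/7 = 4.81633
Σ(xᵢ − x̄)³ = -67.1020 ⇒ m₃ = -67.1020/7 = -9.58601
m₂^(3/2) = 4.81633^(1.5) = 10.56997
g1 = m₃ / m₂^(3/2) = -9.58601 / 10.56997 ≈ -0.907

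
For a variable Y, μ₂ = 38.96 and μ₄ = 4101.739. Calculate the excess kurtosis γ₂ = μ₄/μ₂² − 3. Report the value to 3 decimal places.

-0.298

μ₂² = 38.96² = 1517.88160
μ₄/μ₂² = 4101.739 / 1517.88160 = 2.70228
γ₂ = 2.70228 − 3 ≈ -0.298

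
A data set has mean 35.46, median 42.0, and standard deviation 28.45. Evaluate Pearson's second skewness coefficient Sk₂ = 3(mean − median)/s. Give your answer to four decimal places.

-0.6896

Sk₂ = 3(35.46 − 42.0) / 28.45 = 3 × -6.5400 / 28.45
    = -19.6200 / 28.45 ≈ -0.6896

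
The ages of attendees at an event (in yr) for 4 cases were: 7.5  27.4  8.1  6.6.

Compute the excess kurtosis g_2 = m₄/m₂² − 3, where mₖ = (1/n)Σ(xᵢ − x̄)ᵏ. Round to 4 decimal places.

-0.6766

x̄ = 12.4000
Σ(xᵢ − x̄)² = 301.1400 ⇒ m₂ = 75.28500
Σ(xᵢ − x̄)⁴ = 52675.0098 ⇒ m₄ = 13168.75245
m₂² = 5667.83123
g_2 = m₄/m₂² − 3 = 2.32342 − 3 ≈ -0.6766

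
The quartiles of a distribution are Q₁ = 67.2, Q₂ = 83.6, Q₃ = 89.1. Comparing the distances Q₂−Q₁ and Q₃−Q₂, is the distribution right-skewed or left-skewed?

left-skewed

Q₂ − Q₁ = 16.4;  Q₃ − Q₂ = 5.5
Q₂ − Q₁ > Q₃ − Q₂ ⇒ the lower half is more spread out ⇒ left-skewed.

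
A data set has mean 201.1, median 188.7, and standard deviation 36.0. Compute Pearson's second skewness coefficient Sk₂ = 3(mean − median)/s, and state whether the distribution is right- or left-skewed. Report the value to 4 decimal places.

1.0333, right-skewed

Sk₂ = 3(201.1 − 188.7) / 36.0 = 3 × 12.4000 / 36.0
    = 37.2000 / 36.0 ≈ 1.0333
Sk₂ > 0 ⇒ mean > median ⇒ right-skewed (positive skew).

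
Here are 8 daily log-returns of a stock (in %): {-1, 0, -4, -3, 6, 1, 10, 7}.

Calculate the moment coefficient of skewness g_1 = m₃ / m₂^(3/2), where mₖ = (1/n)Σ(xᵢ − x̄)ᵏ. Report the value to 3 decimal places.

0.379

x̄ = (-1 + 0 - 4 - 3 + 6 + 1 + 10 + 7) / 8 = 2.0000
deviations (xᵢ − x̄): -3.0000, -2.0000, -6.0000, -5.0000, 4.0000, -1.0000, 8.0000, 5.0000
Σ(xᵢ − x̄)² = 180.0000 ⇒ m₂ = 180.0000/8 = 22.50000
Σ(xᵢ − x̄)³ = 324.0000 ⇒ m₃ = 324.0000/8 = 40.50000
m₂^(3/2) = 22.50000^(1.5) = 106.72687
g_1 = m₃ / m₂^(3/2) = 40.50000 / 106.72687 ≈ 0.379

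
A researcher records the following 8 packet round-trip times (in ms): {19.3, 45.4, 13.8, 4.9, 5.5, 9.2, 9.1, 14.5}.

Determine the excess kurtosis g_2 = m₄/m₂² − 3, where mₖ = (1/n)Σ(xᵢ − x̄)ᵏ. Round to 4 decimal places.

1.7056

x̄ = 15.2125
Σ(xᵢ − x̄)² = 1204.6888 ⇒ m₂ = 150.58609
Σ(xᵢ − x̄)⁴ = 853635.2960 ⇒ m₄ = 106704.41201
m₂² = 22676.17163
g_2 = m₄/m₂² − 3 = 4.70557 − 3 ≈ 1.7056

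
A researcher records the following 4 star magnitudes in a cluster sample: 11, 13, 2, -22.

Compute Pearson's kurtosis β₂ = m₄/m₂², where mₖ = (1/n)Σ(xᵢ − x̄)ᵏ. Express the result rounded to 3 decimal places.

x̄ = 1.0000
Σ(xᵢ − x̄)² = 774.0000 ⇒ m₂ = 193.50000
Σ(xᵢ − x̄)⁴ = 310578.0000 ⇒ m₄ = 77644.50000
m₂² = 37442.25000
β₂ = m₄/m₂² = 77644.50000 / 37442.25000 ≈ 2.074

2.074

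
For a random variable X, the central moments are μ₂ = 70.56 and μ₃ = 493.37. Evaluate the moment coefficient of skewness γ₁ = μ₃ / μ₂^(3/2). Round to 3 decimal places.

σ = √μ₂ = √70.56 = 8.40000
σ³ = μ₂^(3/2) = 592.70400
γ₁ = μ₃/σ³ = 493.37 / 592.70400 ≈ 0.832

0.832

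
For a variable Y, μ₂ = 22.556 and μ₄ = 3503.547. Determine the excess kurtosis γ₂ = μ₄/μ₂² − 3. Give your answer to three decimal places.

μ₂² = 22.556² = 508.77314
μ₄/μ₂² = 3503.547 / 508.77314 = 6.88627
γ₂ = 6.88627 − 3 ≈ 3.886

3.886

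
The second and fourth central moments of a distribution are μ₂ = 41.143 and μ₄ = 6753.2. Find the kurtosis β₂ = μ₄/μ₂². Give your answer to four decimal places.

3.9895

μ₂² = 41.143² = 1692.74645
μ₄/μ₂² = 6753.2 / 1692.74645 = 3.98949
β₂ ≈ 3.9895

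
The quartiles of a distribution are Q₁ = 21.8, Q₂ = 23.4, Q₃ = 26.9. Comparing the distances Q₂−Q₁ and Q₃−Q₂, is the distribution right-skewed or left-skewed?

Q₂ − Q₁ = 1.6;  Q₃ − Q₂ = 3.5
Q₃ − Q₂ > Q₂ − Q₁ ⇒ the upper half is more spread out ⇒ right-skewed.

right-skewed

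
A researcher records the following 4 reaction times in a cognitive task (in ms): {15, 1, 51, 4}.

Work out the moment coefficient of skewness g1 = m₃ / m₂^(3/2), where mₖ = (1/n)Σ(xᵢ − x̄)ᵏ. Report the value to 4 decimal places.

x̄ = (15 + 1 + 51 + 4) / 4 = 17.7500
deviations (xᵢ − x̄): -2.7500, -16.7500, 33.2500, -13.7500
Σ(xᵢ − x̄)² = 1582.7500 ⇒ m₂ = 1582.7500/4 = 395.68750
Σ(xᵢ − x̄)³ = 29440.1250 ⇒ m₃ = 29440.1250/4 = 7360.03125
m₂^(3/2) = 395.68750^(1.5) = 7870.97434
g1 = m₃ / m₂^(3/2) = 7360.03125 / 7870.97434 ≈ 0.9351

0.9351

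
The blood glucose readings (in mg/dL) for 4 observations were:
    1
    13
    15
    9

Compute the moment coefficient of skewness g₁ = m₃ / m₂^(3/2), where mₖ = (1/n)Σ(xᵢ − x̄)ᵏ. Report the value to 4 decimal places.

-0.6568

x̄ = (1 + 13 + 15 + 9) / 4 = 9.5000
deviations (xᵢ − x̄): -8.5000, 3.5000, 5.5000, -0.5000
Σ(xᵢ − x̄)² = 115.0000 ⇒ m₂ = 115.0000/4 = 28.75000
Σ(xᵢ − x̄)³ = -405.0000 ⇒ m₃ = -405.0000/4 = -101.25000
m₂^(3/2) = 28.75000^(1.5) = 154.15470
g₁ = m₃ / m₂^(3/2) = -101.25000 / 154.15470 ≈ -0.6568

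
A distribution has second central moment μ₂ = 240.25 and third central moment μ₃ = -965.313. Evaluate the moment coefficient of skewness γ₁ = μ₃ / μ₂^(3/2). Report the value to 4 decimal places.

-0.2592

σ = √μ₂ = √240.25 = 15.50000
σ³ = μ₂^(3/2) = 3723.87500
γ₁ = μ₃/σ³ = -965.313 / 3723.87500 ≈ -0.2592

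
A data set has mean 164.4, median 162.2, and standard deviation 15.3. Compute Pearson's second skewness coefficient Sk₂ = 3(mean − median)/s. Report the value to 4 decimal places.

0.4314

Sk₂ = 3(164.4 − 162.2) / 15.3 = 3 × 2.2000 / 15.3
    = 6.6000 / 15.3 ≈ 0.4314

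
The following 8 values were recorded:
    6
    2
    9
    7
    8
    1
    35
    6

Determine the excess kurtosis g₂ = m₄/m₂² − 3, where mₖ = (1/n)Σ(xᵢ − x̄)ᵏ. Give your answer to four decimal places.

x̄ = 9.2500
Σ(xᵢ − x̄)² = 811.5000 ⇒ m₂ = 101.43750
Σ(xᵢ − x̄)⁴ = 447298.4063 ⇒ m₄ = 55912.30078
m₂² = 10289.56641
g₂ = m₄/m₂² − 3 = 5.43388 − 3 ≈ 2.4339

2.4339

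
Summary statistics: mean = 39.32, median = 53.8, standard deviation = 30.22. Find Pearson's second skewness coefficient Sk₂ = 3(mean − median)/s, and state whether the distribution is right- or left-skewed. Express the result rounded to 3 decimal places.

Sk₂ = 3(39.32 − 53.8) / 30.22 = 3 × -14.4800 / 30.22
    = -43.4400 / 30.22 ≈ -1.437
Sk₂ < 0 ⇒ mean < median ⇒ left-skewed (negative skew).

-1.437, left-skewed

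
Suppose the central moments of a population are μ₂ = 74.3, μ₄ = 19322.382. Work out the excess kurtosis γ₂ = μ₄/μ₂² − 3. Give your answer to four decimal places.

μ₂² = 74.3² = 5520.49000
μ₄/μ₂² = 19322.382 / 5520.49000 = 3.50012
γ₂ = 3.50012 − 3 ≈ 0.5001

0.5001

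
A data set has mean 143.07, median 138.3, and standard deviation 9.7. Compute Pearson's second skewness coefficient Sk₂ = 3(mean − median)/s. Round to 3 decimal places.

Sk₂ = 3(143.07 − 138.3) / 9.7 = 3 × 4.7700 / 9.7
    = 14.3100 / 9.7 ≈ 1.475

1.475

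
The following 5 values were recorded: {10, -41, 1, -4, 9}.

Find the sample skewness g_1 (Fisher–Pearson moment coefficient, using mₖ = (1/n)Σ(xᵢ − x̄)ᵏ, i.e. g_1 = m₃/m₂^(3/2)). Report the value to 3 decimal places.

x̄ = (10 - 41 + 1 - 4 + 9) / 5 = -5.0000
deviations (xᵢ − x̄): 15.0000, -36.0000, 6.0000, 1.0000, 14.0000
Σ(xᵢ − x̄)² = 1754.0000 ⇒ m₂ = 1754.0000/5 = 350.80000
Σ(xᵢ − x̄)³ = -40320.0000 ⇒ m₃ = -40320.0000/5 = -8064.00000
m₂^(3/2) = 350.80000^(1.5) = 6570.36319
g_1 = m₃ / m₂^(3/2) = -8064.00000 / 6570.36319 ≈ -1.227

-1.227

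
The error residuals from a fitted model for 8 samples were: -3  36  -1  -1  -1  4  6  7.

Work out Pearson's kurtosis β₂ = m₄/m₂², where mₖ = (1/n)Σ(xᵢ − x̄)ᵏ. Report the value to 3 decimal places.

x̄ = 5.8750
Σ(xᵢ − x̄)² = 1132.8750 ⇒ m₂ = 141.60938
Σ(xᵢ − x̄)⁴ = 836504.7129 ⇒ m₄ = 104563.08911
m₂² = 20053.21509
β₂ = m₄/m₂² = 104563.08911 / 20053.21509 ≈ 5.214

5.214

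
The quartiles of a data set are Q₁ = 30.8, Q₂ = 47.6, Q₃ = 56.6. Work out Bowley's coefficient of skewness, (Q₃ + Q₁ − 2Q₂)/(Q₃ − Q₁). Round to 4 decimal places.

-0.3023

numerator: Q₃ + Q₁ − 2Q₂ = 56.6 + 30.8 − 2×47.6 = -7.8000
denominator: Q₃ − Q₁ = 56.6 − 30.8 = 25.8000
Bowley skewness = -7.8000 / 25.8000 ≈ -0.3023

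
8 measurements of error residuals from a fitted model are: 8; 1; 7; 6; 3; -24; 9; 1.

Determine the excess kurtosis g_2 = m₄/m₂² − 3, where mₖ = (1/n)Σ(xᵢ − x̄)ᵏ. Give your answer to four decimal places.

2.2425

x̄ = 1.3750
Σ(xᵢ − x̄)² = 801.8750 ⇒ m₂ = 100.23438
Σ(xᵢ − x̄)⁴ = 421367.5566 ⇒ m₄ = 52670.94458
m₂² = 10046.92993
g_2 = m₄/m₂² − 3 = 5.24249 − 3 ≈ 2.2425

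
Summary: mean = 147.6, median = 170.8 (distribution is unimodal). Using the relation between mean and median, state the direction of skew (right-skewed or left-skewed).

left-skewed

mean − median = 147.6 − 170.8 = -23.2
mean < median ⇒ the longer tail is on the left ⇒ left-skewed (negatively skewed).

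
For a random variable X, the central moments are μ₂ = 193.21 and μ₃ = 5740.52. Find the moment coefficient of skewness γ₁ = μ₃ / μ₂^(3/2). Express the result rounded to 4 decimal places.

2.1375

σ = √μ₂ = √193.21 = 13.90000
σ³ = μ₂^(3/2) = 2685.61900
γ₁ = μ₃/σ³ = 5740.52 / 2685.61900 ≈ 2.1375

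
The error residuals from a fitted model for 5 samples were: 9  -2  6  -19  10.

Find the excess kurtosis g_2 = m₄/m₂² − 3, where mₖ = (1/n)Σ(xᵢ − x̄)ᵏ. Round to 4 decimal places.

-0.5199

x̄ = 0.8000
Σ(xᵢ − x̄)² = 578.8000 ⇒ m₂ = 115.76000
Σ(xᵢ − x̄)⁴ = 166173.1360 ⇒ m₄ = 33234.62720
m₂² = 13400.37760
g_2 = m₄/m₂² − 3 = 2.48013 − 3 ≈ -0.5199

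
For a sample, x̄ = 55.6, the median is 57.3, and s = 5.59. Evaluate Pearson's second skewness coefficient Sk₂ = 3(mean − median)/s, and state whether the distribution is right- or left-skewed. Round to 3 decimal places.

-0.912, left-skewed

Sk₂ = 3(55.6 − 57.3) / 5.59 = 3 × -1.7000 / 5.59
    = -5.1000 / 5.59 ≈ -0.912
Sk₂ < 0 ⇒ mean < median ⇒ left-skewed (negative skew).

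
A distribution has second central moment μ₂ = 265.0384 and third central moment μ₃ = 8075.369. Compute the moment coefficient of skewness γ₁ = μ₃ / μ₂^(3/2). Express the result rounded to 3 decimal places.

σ = √μ₂ = √265.0384 = 16.28000
σ³ = μ₂^(3/2) = 4314.82515
γ₁ = μ₃/σ³ = 8075.369 / 4314.82515 ≈ 1.872

1.872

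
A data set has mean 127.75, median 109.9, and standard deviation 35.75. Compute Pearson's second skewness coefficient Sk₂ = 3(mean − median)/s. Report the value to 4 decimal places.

Sk₂ = 3(127.75 − 109.9) / 35.75 = 3 × 17.8500 / 35.75
    = 53.5500 / 35.75 ≈ 1.4979

1.4979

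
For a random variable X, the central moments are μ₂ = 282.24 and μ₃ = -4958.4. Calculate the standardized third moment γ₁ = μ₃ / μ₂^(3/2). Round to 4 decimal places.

σ = √μ₂ = √282.24 = 16.80000
σ³ = μ₂^(3/2) = 4741.63200
γ₁ = μ₃/σ³ = -4958.4 / 4741.63200 ≈ -1.0457

-1.0457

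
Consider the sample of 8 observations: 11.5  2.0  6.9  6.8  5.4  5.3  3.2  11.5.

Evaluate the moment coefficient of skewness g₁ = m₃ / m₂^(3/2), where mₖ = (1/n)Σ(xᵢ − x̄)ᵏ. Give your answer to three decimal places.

x̄ = (11.5 + 2.0 + 6.9 + 6.8 + 5.4 + 5.3 + 3.2 + 11.5) / 8 = 6.5750
deviations (xᵢ − x̄): 4.9250, -4.5750, 0.3250, 0.2250, -1.1750, -1.2750, -3.3750, 4.9250
Σ(xᵢ − x̄)² = 83.9950 ⇒ m₂ = 83.9950/8 = 10.49938
Σ(xᵢ − x̄)³ = 101.0677 ⇒ m₃ = 101.0677/8 = 12.63347
m₂^(3/2) = 10.49938^(1.5) = 34.02085
g₁ = m₃ / m₂^(3/2) = 12.63347 / 34.02085 ≈ 0.371

0.371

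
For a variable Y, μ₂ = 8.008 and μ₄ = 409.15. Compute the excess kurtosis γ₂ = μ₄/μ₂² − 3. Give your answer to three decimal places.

μ₂² = 8.008² = 64.12806
μ₄/μ₂² = 409.15 / 64.12806 = 6.38020
γ₂ = 6.38020 − 3 ≈ 3.380

3.380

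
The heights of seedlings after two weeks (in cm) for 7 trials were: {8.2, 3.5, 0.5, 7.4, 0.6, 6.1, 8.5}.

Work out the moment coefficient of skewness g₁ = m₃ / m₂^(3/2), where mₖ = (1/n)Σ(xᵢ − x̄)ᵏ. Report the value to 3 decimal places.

x̄ = (8.2 + 3.5 + 0.5 + 7.4 + 0.6 + 6.1 + 8.5) / 7 = 4.9714
deviations (xᵢ − x̄): 3.2286, -1.4714, -4.4714, 2.4286, -4.3714, 1.1286, 3.5286
Σ(xᵢ − x̄)² = 71.3143 ⇒ m₂ = 71.3143/7 = 10.18776
Σ(xᵢ − x̄)³ = -82.7732 ⇒ m₃ = -82.7732/7 = -11.82474
m₂^(3/2) = 10.18776^(1.5) = 32.51754
g₁ = m₃ / m₂^(3/2) = -11.82474 / 32.51754 ≈ -0.364

-0.364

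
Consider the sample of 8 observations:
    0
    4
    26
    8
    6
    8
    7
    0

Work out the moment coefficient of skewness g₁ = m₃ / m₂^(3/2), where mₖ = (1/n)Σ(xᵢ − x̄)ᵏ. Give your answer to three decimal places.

1.560

x̄ = (0 + 4 + 26 + 8 + 6 + 8 + 7 + 0) / 8 = 7.3750
deviations (xᵢ − x̄): -7.3750, -3.3750, 18.6250, 0.6250, -1.3750, 0.6250, -0.3750, -7.3750
Σ(xᵢ − x̄)² = 469.8750 ⇒ m₂ = 469.8750/8 = 58.73438
Σ(xᵢ − x̄)³ = 5617.9688 ⇒ m₃ = 5617.9688/8 = 702.24609
m₂^(3/2) = 58.73438^(1.5) = 450.13059
g₁ = m₃ / m₂^(3/2) = 702.24609 / 450.13059 ≈ 1.560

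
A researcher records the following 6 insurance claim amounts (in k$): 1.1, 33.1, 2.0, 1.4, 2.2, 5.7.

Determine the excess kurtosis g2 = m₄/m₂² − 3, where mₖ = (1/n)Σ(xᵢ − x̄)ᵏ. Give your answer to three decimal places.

1.072

x̄ = 7.5833
Σ(xᵢ − x̄)² = 795.0683 ⇒ m₂ = 132.51139
Σ(xᵢ − x̄)⁴ = 428984.4365 ⇒ m₄ = 71497.40609
m₂² = 17559.26819
g2 = m₄/m₂² − 3 = 4.07178 − 3 ≈ 1.072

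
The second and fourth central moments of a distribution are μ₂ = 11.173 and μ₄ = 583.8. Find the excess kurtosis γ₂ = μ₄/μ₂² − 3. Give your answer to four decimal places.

μ₂² = 11.173² = 124.83593
μ₄/μ₂² = 583.8 / 124.83593 = 4.67654
γ₂ = 4.67654 − 3 ≈ 1.6765

1.6765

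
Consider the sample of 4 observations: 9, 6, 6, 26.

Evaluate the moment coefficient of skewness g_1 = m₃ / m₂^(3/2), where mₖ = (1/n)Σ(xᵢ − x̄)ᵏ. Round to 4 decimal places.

x̄ = (9 + 6 + 6 + 26) / 4 = 11.7500
deviations (xᵢ − x̄): -2.7500, -5.7500, -5.7500, 14.2500
Σ(xᵢ − x̄)² = 276.7500 ⇒ m₂ = 276.7500/4 = 69.18750
Σ(xᵢ − x̄)³ = 2492.6250 ⇒ m₃ = 2492.6250/4 = 623.15625
m₂^(3/2) = 69.18750^(1.5) = 575.49487
g_1 = m₃ / m₂^(3/2) = 623.15625 / 575.49487 ≈ 1.0828

1.0828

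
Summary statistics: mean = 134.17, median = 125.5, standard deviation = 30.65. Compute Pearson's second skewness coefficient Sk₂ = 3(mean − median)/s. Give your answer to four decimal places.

0.8486

Sk₂ = 3(134.17 − 125.5) / 30.65 = 3 × 8.6700 / 30.65
    = 26.0100 / 30.65 ≈ 0.8486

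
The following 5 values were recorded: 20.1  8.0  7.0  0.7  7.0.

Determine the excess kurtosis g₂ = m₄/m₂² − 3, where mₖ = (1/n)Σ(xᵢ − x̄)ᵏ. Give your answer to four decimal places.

-0.3081

x̄ = 8.5600
Σ(xᵢ − x̄)² = 200.1320 ⇒ m₂ = 40.02640
Σ(xᵢ − x̄)⁴ = 21563.3372 ⇒ m₄ = 4312.66744
m₂² = 1602.11270
g₂ = m₄/m₂² − 3 = 2.69186 − 3 ≈ -0.3081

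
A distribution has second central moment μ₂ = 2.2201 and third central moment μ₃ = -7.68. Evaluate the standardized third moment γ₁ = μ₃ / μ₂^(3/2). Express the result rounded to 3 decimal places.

-2.322

σ = √μ₂ = √2.2201 = 1.49000
σ³ = μ₂^(3/2) = 3.30795
γ₁ = μ₃/σ³ = -7.68 / 3.30795 ≈ -2.322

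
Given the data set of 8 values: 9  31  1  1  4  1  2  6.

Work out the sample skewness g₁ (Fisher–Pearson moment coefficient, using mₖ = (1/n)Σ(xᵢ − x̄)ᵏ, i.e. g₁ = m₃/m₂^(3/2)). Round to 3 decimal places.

x̄ = (9 + 31 + 1 + 1 + 4 + 1 + 2 + 6) / 8 = 6.8750
deviations (xᵢ − x̄): 2.1250, 24.1250, -5.8750, -5.8750, -2.8750, -5.8750, -4.8750, -0.8750
Σ(xᵢ − x̄)² = 722.8750 ⇒ m₂ = 722.8750/8 = 90.35938
Σ(xᵢ − x̄)³ = 13302.0938 ⇒ m₃ = 13302.0938/8 = 1662.76172
m₂^(3/2) = 90.35938^(1.5) = 858.93407
g₁ = m₃ / m₂^(3/2) = 1662.76172 / 858.93407 ≈ 1.936

1.936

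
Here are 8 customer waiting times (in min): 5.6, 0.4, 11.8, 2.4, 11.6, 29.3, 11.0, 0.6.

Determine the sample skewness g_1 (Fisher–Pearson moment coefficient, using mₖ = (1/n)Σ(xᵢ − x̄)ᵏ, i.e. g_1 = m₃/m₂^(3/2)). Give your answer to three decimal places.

1.196

x̄ = (5.6 + 0.4 + 11.8 + 2.4 + 11.6 + 29.3 + 11.0 + 0.6) / 8 = 9.0875
deviations (xᵢ − x̄): -3.4875, -8.6875, 2.7125, -6.6875, 2.5125, 20.2125, 1.9125, -8.4875
Σ(xᵢ − x̄)² = 630.2688 ⇒ m₂ = 630.2688/8 = 78.78359
Σ(xᵢ − x̄)³ = 6691.9441 ⇒ m₃ = 6691.9441/8 = 836.49301
m₂^(3/2) = 78.78359^(1.5) = 699.28414
g_1 = m₃ / m₂^(3/2) = 836.49301 / 699.28414 ≈ 1.196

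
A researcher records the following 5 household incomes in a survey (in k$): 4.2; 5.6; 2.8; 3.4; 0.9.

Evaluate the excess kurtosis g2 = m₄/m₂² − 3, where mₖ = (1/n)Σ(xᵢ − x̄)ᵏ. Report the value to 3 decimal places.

x̄ = 3.3800
Σ(xᵢ − x̄)² = 12.0880 ⇒ m₂ = 2.41760
Σ(xᵢ − x̄)⁴ = 62.6818 ⇒ m₄ = 12.53637
m₂² = 5.84479
g2 = m₄/m₂² − 3 = 2.14488 − 3 ≈ -0.855

-0.855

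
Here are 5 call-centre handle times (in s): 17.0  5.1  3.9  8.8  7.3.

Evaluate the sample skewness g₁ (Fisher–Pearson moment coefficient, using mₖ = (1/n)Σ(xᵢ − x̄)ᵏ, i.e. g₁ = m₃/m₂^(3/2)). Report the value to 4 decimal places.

x̄ = (17.0 + 5.1 + 3.9 + 8.8 + 7.3) / 5 = 8.4200
deviations (xᵢ − x̄): 8.5800, -3.3200, -4.5200, 0.3800, -1.1200
Σ(xᵢ − x̄)² = 106.4680 ⇒ m₂ = 106.4680/5 = 21.29360
Σ(xᵢ − x̄)³ = 501.3389 ⇒ m₃ = 501.3389/5 = 100.26778
m₂^(3/2) = 21.29360^(1.5) = 98.25929
g₁ = m₃ / m₂^(3/2) = 100.26778 / 98.25929 ≈ 1.0204

1.0204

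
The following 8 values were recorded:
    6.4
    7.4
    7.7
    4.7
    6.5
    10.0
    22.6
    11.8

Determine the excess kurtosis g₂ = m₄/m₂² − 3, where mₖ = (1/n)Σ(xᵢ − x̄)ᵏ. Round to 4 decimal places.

1.5451

x̄ = 9.6375
Σ(xᵢ − x̄)² = 226.2988 ⇒ m₂ = 28.28734
Σ(xᵢ − x̄)⁴ = 29095.0086 ⇒ m₄ = 3636.87607
m₂² = 800.17382
g₂ = m₄/m₂² − 3 = 4.54511 − 3 ≈ 1.5451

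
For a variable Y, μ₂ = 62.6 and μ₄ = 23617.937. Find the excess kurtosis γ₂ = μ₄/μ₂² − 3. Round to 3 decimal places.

3.027

μ₂² = 62.6² = 3918.76000
μ₄/μ₂² = 23617.937 / 3918.76000 = 6.02689
γ₂ = 6.02689 − 3 ≈ 3.027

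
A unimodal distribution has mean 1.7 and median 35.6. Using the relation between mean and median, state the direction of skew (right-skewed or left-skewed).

left-skewed

mean − median = 1.7 − 35.6 = -33.9
mean < median ⇒ the longer tail is on the left ⇒ left-skewed (negatively skewed).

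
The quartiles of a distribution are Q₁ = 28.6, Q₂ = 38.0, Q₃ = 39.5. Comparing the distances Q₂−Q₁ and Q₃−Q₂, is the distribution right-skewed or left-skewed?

Q₂ − Q₁ = 9.4;  Q₃ − Q₂ = 1.5
Q₂ − Q₁ > Q₃ − Q₂ ⇒ the lower half is more spread out ⇒ left-skewed.

left-skewed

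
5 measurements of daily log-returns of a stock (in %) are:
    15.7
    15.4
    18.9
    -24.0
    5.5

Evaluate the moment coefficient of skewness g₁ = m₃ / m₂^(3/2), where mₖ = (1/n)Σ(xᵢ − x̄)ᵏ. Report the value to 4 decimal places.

-1.2281

x̄ = (15.7 + 15.4 + 18.9 - 24.0 + 5.5) / 5 = 6.3000
deviations (xᵢ − x̄): 9.4000, 9.1000, 12.6000, -30.3000, -0.8000
Σ(xᵢ − x̄)² = 1248.6600 ⇒ m₂ = 1248.6600/5 = 249.73200
Σ(xᵢ − x̄)³ = -24234.1080 ⇒ m₃ = -24234.1080/5 = -4846.82160
m₂^(3/2) = 249.73200^(1.5) = 3946.49260
g₁ = m₃ / m₂^(3/2) = -4846.82160 / 3946.49260 ≈ -1.2281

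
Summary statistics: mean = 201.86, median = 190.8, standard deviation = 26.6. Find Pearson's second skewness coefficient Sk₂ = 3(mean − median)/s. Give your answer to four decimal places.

Sk₂ = 3(201.86 − 190.8) / 26.6 = 3 × 11.0600 / 26.6
    = 33.1800 / 26.6 ≈ 1.2474

1.2474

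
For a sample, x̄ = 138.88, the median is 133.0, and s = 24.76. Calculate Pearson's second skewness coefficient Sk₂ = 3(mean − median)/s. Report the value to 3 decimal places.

0.712

Sk₂ = 3(138.88 − 133.0) / 24.76 = 3 × 5.8800 / 24.76
    = 17.6400 / 24.76 ≈ 0.712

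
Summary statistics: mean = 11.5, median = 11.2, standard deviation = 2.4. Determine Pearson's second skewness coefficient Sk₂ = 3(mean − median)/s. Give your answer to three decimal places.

0.375

Sk₂ = 3(11.5 − 11.2) / 2.4 = 3 × 0.3000 / 2.4
    = 0.9000 / 2.4 ≈ 0.375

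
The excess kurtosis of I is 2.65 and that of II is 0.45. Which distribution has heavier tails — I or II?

Higher excess kurtosis ⇒ heavier tails relative to the normal distribution.
2.65 vs 0.45: the larger is 2.65, so I has heavier tails.

I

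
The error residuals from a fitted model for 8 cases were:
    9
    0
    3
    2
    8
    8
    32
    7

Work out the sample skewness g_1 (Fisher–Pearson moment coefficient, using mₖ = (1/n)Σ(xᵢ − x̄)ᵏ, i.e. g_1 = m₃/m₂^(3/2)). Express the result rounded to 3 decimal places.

x̄ = (9 + 0 + 3 + 2 + 8 + 8 + 32 + 7) / 8 = 8.6250
deviations (xᵢ − x̄): 0.3750, -8.6250, -5.6250, -6.6250, -0.6250, -0.6250, 23.3750, -1.6250
Σ(xᵢ − x̄)² = 699.8750 ⇒ m₂ = 699.8750/8 = 87.48438
Σ(xᵢ − x̄)³ = 11656.7813 ⇒ m₃ = 11656.7813/8 = 1457.09766
m₂^(3/2) = 87.48438^(1.5) = 818.26833
g_1 = m₃ / m₂^(3/2) = 1457.09766 / 818.26833 ≈ 1.781

1.781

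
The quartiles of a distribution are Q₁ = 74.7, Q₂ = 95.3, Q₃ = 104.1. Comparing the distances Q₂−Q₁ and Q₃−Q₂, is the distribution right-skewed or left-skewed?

left-skewed

Q₂ − Q₁ = 20.6;  Q₃ − Q₂ = 8.8
Q₂ − Q₁ > Q₃ − Q₂ ⇒ the lower half is more spread out ⇒ left-skewed.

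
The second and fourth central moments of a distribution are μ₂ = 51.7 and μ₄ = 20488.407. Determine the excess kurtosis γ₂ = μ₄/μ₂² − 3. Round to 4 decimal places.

μ₂² = 51.7² = 2672.89000
μ₄/μ₂² = 20488.407 / 2672.89000 = 7.66526
γ₂ = 7.66526 − 3 ≈ 4.6653

4.6653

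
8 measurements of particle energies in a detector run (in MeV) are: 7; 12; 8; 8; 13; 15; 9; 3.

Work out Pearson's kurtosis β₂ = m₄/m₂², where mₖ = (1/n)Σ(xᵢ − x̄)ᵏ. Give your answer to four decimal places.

x̄ = 9.3750
Σ(xᵢ − x̄)² = 101.8750 ⇒ m₂ = 12.73438
Σ(xᵢ − x̄)⁴ = 2911.9316 ⇒ m₄ = 363.99146
m₂² = 162.16431
β₂ = m₄/m₂² = 363.99146 / 162.16431 ≈ 2.2446

2.2446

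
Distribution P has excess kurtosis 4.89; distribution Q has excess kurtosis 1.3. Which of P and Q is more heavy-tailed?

Higher excess kurtosis ⇒ heavier tails relative to the normal distribution.
4.89 vs 1.3: the larger is 4.89, so P has heavier tails.

P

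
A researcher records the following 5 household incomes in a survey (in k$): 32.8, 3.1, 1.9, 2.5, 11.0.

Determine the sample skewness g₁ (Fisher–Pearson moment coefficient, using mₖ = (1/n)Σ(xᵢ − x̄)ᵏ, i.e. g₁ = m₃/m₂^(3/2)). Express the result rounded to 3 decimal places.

1.238

x̄ = (32.8 + 3.1 + 1.9 + 2.5 + 11.0) / 5 = 10.2600
deviations (xᵢ − x̄): 22.5400, -7.1600, -8.3600, -7.7600, 0.7400
Σ(xᵢ − x̄)² = 689.9720 ⇒ m₂ = 689.9720/5 = 137.99440
Σ(xᵢ − x̄)³ = 10033.2610 ⇒ m₃ = 10033.2610/5 = 2006.65219
m₂^(3/2) = 137.99440^(1.5) = 1621.03426
g₁ = m₃ / m₂^(3/2) = 2006.65219 / 1621.03426 ≈ 1.238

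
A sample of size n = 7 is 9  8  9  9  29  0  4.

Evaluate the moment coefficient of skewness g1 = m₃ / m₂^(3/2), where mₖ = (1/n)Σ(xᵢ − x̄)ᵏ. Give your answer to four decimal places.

1.4203

x̄ = (9 + 8 + 9 + 9 + 29 + 0 + 4) / 7 = 9.7143
deviations (xᵢ − x̄): -0.7143, -1.7143, -0.7143, -0.7143, 19.2857, -9.7143, -5.7143
Σ(xᵢ − x̄)² = 503.4286 ⇒ m₂ = 503.4286/7 = 71.91837
Σ(xᵢ − x̄)³ = 6063.6735 ⇒ m₃ = 6063.6735/7 = 866.23907
m₂^(3/2) = 71.91837^(1.5) = 609.90154
g1 = m₃ / m₂^(3/2) = 866.23907 / 609.90154 ≈ 1.4203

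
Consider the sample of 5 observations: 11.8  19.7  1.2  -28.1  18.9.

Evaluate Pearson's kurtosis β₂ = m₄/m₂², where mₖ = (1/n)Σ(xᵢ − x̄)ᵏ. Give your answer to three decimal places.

2.554

x̄ = 4.7000
Σ(xᵢ − x̄)² = 1565.1400 ⇒ m₂ = 313.02800
Σ(xᵢ − x̄)⁴ = 1251406.6258 ⇒ m₄ = 250281.32516
m₂² = 97986.52878
β₂ = m₄/m₂² = 250281.32516 / 97986.52878 ≈ 2.554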